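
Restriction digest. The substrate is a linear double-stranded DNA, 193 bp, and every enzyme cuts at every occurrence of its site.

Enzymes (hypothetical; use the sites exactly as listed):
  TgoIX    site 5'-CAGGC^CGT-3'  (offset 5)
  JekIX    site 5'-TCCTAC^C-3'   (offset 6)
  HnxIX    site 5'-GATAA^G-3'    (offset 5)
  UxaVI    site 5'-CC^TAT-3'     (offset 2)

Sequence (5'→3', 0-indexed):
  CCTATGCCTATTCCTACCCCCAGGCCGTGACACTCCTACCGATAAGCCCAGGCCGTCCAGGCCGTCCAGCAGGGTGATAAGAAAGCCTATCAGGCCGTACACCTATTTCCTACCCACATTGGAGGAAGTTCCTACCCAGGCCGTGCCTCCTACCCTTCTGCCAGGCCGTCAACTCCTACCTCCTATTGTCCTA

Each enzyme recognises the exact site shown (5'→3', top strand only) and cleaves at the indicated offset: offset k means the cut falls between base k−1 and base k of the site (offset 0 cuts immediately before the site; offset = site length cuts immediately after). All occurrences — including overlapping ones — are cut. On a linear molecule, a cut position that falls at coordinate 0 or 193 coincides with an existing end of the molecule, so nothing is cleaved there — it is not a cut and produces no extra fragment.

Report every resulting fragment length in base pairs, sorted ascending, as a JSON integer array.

Site scan:
  TgoIX (CAGGCCGT, off=5): starts [20, 48, 57, 90, 136, 161] → cuts [25, 53, 62, 95, 141, 166]
  JekIX (TCCTACC, off=6): starts [11, 33, 107, 129, 147, 173] → cuts [17, 39, 113, 135, 153, 179]
  HnxIX (GATAAG, off=5): starts [40, 75] → cuts [45, 80]
  UxaVI (CCTAT, off=2): starts [0, 6, 85, 101, 181] → cuts [2, 8, 87, 103, 183]

Pooled cuts: [2, 8, 17, 25, 39, 45, 53, 62, 80, 87, 95, 103, 113, 135, 141, 153, 166, 179, 183]

Fragments:
  [0,2): 2 bp
  [2,8): 6 bp
  [8,17): 9 bp
  [17,25): 8 bp
  [25,39): 14 bp
  [39,45): 6 bp
  [45,53): 8 bp
  [53,62): 9 bp
  [62,80): 18 bp
  [80,87): 7 bp
  [87,95): 8 bp
  [95,103): 8 bp
  [103,113): 10 bp
  [113,135): 22 bp
  [135,141): 6 bp
  [141,153): 12 bp
  [153,166): 13 bp
  [166,179): 13 bp
  [179,183): 4 bp
  [183,193): 10 bp

[2,4,6,6,6,7,8,8,8,8,9,9,10,10,12,13,13,14,18,22]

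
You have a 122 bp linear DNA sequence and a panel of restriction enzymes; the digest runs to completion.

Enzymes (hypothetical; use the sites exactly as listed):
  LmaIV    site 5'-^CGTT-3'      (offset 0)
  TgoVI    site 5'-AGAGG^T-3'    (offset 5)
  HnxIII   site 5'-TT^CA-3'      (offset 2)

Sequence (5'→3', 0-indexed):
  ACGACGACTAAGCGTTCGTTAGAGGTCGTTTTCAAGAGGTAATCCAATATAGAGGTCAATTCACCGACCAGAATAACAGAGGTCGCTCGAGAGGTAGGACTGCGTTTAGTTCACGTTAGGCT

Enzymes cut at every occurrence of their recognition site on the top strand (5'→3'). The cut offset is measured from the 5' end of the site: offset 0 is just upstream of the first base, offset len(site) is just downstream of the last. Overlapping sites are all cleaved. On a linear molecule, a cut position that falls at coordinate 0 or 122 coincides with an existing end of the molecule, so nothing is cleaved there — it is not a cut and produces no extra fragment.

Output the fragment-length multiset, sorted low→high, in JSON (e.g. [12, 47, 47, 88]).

[1,2,4,6,6,7,8,9,9,9,12,12,16,21]

Per-enzyme occurrences:
  LmaIV (CGTT, off=0): starts [12, 16, 26, 102, 113] → cuts [12, 16, 26, 102, 113]
  TgoVI (AGAGGT, off=5): starts [20, 34, 50, 77, 89] → cuts [25, 39, 55, 82, 94]
  HnxIII (TTCA, off=2): starts [30, 59, 109] → cuts [32, 61, 111]

Pooled cuts: [12, 16, 25, 26, 32, 39, 55, 61, 82, 94, 102, 111, 113]

Fragment lengths:
  [0,12): 12 bp
  [12,16): 4 bp
  [16,25): 9 bp
  [25,26): 1 bp
  [26,32): 6 bp
  [32,39): 7 bp
  [39,55): 16 bp
  [55,61): 6 bp
  [61,82): 21 bp
  [82,94): 12 bp
  [94,102): 8 bp
  [102,111): 9 bp
  [111,113): 2 bp
  [113,122): 9 bp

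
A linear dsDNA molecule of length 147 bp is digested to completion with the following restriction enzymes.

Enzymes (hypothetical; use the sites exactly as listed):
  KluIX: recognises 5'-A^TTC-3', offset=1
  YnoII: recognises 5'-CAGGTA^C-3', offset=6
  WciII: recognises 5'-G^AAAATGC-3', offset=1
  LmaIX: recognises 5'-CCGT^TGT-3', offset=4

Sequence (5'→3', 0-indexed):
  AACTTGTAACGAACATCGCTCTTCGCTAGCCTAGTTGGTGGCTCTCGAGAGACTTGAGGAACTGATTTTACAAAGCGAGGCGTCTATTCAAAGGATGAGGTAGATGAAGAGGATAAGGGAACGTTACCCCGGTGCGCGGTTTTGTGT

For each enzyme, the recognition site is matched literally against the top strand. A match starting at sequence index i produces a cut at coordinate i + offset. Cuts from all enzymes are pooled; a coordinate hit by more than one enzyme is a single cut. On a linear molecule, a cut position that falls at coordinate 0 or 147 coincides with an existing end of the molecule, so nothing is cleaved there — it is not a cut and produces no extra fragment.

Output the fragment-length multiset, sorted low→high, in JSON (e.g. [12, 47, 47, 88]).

Site scan:
  KluIX (ATTC, off=1): starts [85] → cuts [86]
  YnoII (CAGGTAC, off=6): no sites
  WciII (GAAAATGC, off=1): no sites
  LmaIX (CCGTTGT, off=4): no sites

All cut coordinates (distinct, sorted): [86]

Fragments:
  [0,86): 86 bp
  [86,147): 61 bp

[61,86]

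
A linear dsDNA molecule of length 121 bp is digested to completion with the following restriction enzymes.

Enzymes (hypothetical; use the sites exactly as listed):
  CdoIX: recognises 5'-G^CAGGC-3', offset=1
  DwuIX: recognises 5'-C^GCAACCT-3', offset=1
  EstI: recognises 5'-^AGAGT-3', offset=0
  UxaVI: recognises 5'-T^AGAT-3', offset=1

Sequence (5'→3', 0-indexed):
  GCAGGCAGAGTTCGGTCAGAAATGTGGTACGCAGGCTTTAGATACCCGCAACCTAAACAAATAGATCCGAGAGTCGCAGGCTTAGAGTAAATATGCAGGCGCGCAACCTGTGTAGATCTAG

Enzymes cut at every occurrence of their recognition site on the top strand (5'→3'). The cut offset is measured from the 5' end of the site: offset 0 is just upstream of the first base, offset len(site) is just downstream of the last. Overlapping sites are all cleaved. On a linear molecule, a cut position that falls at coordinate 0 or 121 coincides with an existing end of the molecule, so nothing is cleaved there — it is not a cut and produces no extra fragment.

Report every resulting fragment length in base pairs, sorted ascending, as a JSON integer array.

[1,5,7,7,7,7,8,8,8,11,12,15,25]

Per-enzyme occurrences:
  CdoIX GCAGGC/1: at [0, 30, 75, 94] ⇒ [1, 31, 76, 95]
  DwuIX CGCAACCT/1: at [46, 101] ⇒ [47, 102]
  EstI AGAGT/0: at [6, 69, 83] ⇒ [6, 69, 83]
  UxaVI TAGAT/1: at [38, 61, 112] ⇒ [39, 62, 113]

All cut coordinates (distinct, sorted): [1, 6, 31, 39, 47, 62, 69, 76, 83, 95, 102, 113]

Fragments:
  [0,1): 1 bp
  [1,6): 5 bp
  [6,31): 25 bp
  [31,39): 8 bp
  [39,47): 8 bp
  [47,62): 15 bp
  [62,69): 7 bp
  [69,76): 7 bp
  [76,83): 7 bp
  [83,95): 12 bp
  [95,102): 7 bp
  [102,113): 11 bp
  [113,121): 8 bp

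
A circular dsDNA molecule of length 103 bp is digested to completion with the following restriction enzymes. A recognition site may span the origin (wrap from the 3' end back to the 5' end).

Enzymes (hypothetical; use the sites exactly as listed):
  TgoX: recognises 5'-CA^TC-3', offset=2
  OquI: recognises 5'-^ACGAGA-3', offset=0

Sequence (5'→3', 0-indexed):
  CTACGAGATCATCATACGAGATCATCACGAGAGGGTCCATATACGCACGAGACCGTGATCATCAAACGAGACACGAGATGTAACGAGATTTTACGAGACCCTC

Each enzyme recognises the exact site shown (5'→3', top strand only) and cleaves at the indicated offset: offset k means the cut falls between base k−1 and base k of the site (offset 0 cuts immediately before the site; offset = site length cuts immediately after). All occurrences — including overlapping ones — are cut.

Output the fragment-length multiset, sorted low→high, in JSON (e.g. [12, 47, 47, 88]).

[2,4,4,7,9,9,10,10,13,15,20]

Per-enzyme occurrences:
  TgoX (CATC, off=2): starts [9, 22, 59] → cuts [11, 24, 61]
  OquI (ACGAGA, off=0): starts [2, 15, 26, 46, 65, 72, 82, 92] → cuts [2, 15, 26, 46, 65, 72, 82, 92]

All cut coordinates (distinct, sorted): [2, 11, 15, 24, 26, 46, 61, 65, 72, 82, 92]

Fragments:
  2→11: 9 bp
  11→15: 4 bp
  15→24: 9 bp
  24→26: 2 bp
  26→46: 20 bp
  46→61: 15 bp
  61→65: 4 bp
  65→72: 7 bp
  72→82: 10 bp
  82→92: 10 bp
  92→2 (wrap): 103-92+2 = 13 bp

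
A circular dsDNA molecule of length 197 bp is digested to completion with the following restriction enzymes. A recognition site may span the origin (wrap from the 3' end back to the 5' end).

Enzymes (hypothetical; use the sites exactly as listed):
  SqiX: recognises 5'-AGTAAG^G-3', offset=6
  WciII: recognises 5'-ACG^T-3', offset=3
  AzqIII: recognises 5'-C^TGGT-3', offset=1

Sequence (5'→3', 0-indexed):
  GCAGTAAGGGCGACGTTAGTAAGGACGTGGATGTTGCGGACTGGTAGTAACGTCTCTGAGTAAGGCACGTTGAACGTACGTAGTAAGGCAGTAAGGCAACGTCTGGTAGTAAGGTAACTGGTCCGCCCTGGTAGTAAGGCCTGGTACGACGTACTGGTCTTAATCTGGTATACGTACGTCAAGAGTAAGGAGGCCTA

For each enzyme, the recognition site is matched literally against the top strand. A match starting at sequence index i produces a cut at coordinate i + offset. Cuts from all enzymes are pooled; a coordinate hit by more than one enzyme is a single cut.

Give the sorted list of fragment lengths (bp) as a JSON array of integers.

Scan for sites:
  SqiX (AGTAAGG, off=6): starts [2, 17, 58, 81, 89, 107, 132, 183] → cuts [8, 23, 64, 87, 95, 113, 138, 189]
  WciII (ACGT, off=3): starts [12, 24, 49, 66, 73, 77, 98, 148, 171, 175] → cuts [15, 27, 52, 69, 76, 80, 101, 151, 174, 178]
  AzqIII (CTGGT, off=1): starts [40, 102, 117, 127, 140, 153, 164] → cuts [41, 103, 118, 128, 141, 154, 165]

All cut coordinates (distinct, sorted): [8, 15, 23, 27, 41, 52, 64, 69, 76, 80, 87, 95, 101, 103, 113, 118, 128, 138, 141, 151, 154, 165, 174, 178, 189]

Fragment lengths:
  8→15: 7 bp
  15→23: 8 bp
  23→27: 4 bp
  27→41: 14 bp
  41→52: 11 bp
  52→64: 12 bp
  64→69: 5 bp
  69→76: 7 bp
  76→80: 4 bp
  80→87: 7 bp
  87→95: 8 bp
  95→101: 6 bp
  101→103: 2 bp
  103→113: 10 bp
  113→118: 5 bp
  118→128: 10 bp
  128→138: 10 bp
  138→141: 3 bp
  141→151: 10 bp
  151→154: 3 bp
  154→165: 11 bp
  165→174: 9 bp
  174→178: 4 bp
  178→189: 11 bp
  189→8 (wrap): 197-189+8 = 16 bp

[2,3,3,4,4,4,5,5,6,7,7,7,8,8,9,10,10,10,10,11,11,11,12,14,16]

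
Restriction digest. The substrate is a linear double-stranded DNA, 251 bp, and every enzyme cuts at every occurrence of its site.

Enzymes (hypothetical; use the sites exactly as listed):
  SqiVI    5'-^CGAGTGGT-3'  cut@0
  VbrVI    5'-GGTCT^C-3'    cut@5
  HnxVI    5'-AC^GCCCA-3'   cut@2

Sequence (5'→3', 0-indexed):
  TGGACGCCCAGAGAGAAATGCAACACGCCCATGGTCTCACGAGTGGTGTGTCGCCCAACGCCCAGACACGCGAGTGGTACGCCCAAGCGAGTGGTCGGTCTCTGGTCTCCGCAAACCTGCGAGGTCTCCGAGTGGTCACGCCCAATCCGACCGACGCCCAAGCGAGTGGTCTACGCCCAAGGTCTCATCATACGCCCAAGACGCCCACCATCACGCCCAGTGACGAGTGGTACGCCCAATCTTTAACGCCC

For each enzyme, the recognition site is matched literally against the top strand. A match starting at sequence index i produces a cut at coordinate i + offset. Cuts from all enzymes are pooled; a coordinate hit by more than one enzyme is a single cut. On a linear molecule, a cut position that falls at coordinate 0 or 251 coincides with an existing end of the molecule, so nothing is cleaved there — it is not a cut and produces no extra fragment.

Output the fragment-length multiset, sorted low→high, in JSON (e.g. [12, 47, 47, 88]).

[1,2,5,7,7,7,8,9,9,10,10,11,11,11,11,12,12,14,16,18,19,20,21]

Site scan:
  SqiVI (CGAGTGGT, off=0): starts [39, 70, 87, 128, 162, 223] → cuts [39, 70, 87, 128, 162, 223]
  VbrVI (GGTCTC, off=5): starts [32, 96, 103, 122, 180] → cuts [37, 101, 108, 127, 185]
  HnxVI (ACGCCCA, off=2): starts [3, 24, 57, 78, 137, 153, 172, 191, 200, 212, 231] → cuts [5, 26, 59, 80, 139, 155, 174, 193, 202, 214, 233]

All cut coordinates (distinct, sorted): [5, 26, 37, 39, 59, 70, 80, 87, 101, 108, 127, 128, 139, 155, 162, 174, 185, 193, 202, 214, 223, 233]

Fragments:
  [0,5): 5 bp
  [5,26): 21 bp
  [26,37): 11 bp
  [37,39): 2 bp
  [39,59): 20 bp
  [59,70): 11 bp
  [70,80): 10 bp
  [80,87): 7 bp
  [87,101): 14 bp
  [101,108): 7 bp
  [108,127): 19 bp
  [127,128): 1 bp
  [128,139): 11 bp
  [139,155): 16 bp
  [155,162): 7 bp
  [162,174): 12 bp
  [174,185): 11 bp
  [185,193): 8 bp
  [193,202): 9 bp
  [202,214): 12 bp
  [214,223): 9 bp
  [223,233): 10 bp
  [233,251): 18 bp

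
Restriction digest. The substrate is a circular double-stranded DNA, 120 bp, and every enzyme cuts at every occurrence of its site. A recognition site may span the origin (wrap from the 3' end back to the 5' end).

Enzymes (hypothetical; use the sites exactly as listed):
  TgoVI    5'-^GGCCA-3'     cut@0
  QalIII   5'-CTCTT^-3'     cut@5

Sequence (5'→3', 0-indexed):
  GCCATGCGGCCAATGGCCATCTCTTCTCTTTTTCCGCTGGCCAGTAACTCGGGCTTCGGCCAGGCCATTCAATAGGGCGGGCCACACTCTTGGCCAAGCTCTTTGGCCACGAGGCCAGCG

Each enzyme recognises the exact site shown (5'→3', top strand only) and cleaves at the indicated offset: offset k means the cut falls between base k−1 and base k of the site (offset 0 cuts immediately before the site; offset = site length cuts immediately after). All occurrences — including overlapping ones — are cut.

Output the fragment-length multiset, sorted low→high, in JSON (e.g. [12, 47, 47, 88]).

[1,5,5,7,7,8,8,8,11,12,12,17,19]

Per-enzyme occurrences:
  TgoVI (GGCCA, off=0): starts [7, 14, 38, 57, 62, 79, 91, 104, 112, 119] → cuts [7, 14, 38, 57, 62, 79, 91, 104, 112, 119]
  QalIII (CTCTT, off=5): starts [20, 25, 86, 98] → cuts [25, 30, 91, 103]

Pooled cuts: [7, 14, 25, 30, 38, 57, 62, 79, 91, 103, 104, 112, 119]

Fragment lengths:
  7→14: 7 bp
  14→25: 11 bp
  25→30: 5 bp
  30→38: 8 bp
  38→57: 19 bp
  57→62: 5 bp
  62→79: 17 bp
  79→91: 12 bp
  91→103: 12 bp
  103→104: 1 bp
  104→112: 8 bp
  112→119: 7 bp
  119→7 (wrap): 120-119+7 = 8 bp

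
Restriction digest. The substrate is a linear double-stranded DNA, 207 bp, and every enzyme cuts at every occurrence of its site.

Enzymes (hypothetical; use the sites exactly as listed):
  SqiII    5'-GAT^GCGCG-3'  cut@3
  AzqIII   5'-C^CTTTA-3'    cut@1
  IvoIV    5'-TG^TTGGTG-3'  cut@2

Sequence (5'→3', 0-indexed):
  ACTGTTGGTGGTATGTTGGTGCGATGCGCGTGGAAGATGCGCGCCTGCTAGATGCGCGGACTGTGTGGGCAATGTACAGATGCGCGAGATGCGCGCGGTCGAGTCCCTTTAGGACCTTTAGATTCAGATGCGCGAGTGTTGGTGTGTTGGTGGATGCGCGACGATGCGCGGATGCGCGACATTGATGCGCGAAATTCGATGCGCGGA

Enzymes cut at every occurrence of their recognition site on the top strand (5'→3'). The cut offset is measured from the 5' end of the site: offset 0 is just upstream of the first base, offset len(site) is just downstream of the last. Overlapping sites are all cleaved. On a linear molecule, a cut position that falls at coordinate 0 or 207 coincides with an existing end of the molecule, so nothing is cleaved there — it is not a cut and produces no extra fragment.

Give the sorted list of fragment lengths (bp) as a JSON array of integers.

[4,7,8,8,9,9,9,9,10,10,11,13,13,14,14,15,16,28]

Site scan:
  SqiII (GATGCGCG, off=3): starts [22, 35, 50, 78, 87, 126, 152, 162, 170, 183, 197] → cuts [25, 38, 53, 81, 90, 129, 155, 165, 173, 186, 200]
  AzqIII (CCTTTA, off=1): starts [105, 114] → cuts [106, 115]
  IvoIV (TGTTGGTG, off=2): starts [2, 13, 136, 144] → cuts [4, 15, 138, 146]

Pooled cuts: [4, 15, 25, 38, 53, 81, 90, 106, 115, 129, 138, 146, 155, 165, 173, 186, 200]

Fragments:
  [0,4): 4 bp
  [4,15): 11 bp
  [15,25): 10 bp
  [25,38): 13 bp
  [38,53): 15 bp
  [53,81): 28 bp
  [81,90): 9 bp
  [90,106): 16 bp
  [106,115): 9 bp
  [115,129): 14 bp
  [129,138): 9 bp
  [138,146): 8 bp
  [146,155): 9 bp
  [155,165): 10 bp
  [165,173): 8 bp
  [173,186): 13 bp
  [186,200): 14 bp
  [200,207): 7 bp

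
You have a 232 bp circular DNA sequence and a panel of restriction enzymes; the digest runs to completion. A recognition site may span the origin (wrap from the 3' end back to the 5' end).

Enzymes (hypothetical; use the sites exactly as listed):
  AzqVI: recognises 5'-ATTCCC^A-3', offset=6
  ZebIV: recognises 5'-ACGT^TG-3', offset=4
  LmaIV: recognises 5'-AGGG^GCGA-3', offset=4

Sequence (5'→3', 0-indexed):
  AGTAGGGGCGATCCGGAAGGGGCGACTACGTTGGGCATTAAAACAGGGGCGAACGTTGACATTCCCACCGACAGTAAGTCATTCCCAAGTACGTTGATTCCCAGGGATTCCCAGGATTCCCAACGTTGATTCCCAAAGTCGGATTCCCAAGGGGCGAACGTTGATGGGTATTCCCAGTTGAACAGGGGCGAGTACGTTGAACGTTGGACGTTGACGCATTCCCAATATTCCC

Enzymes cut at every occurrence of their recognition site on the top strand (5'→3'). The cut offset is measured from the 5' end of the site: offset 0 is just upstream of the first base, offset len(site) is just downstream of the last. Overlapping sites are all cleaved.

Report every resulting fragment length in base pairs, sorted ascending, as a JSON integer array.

Site scan:
  AzqVI ATTCCCA/6: at [60, 80, 96, 106, 115, 128, 142, 169, 217, 226] ⇒ [0, 66, 86, 102, 112, 121, 134, 148, 175, 223]
  ZebIV ACGTTG/4: at [27, 52, 90, 122, 157, 193, 200, 207] ⇒ [31, 56, 94, 126, 161, 197, 204, 211]
  LmaIV AGGGGCGA/4: at [3, 17, 44, 149, 183] ⇒ [7, 21, 48, 153, 187]

Pooled cuts: [0, 7, 21, 31, 48, 56, 66, 86, 94, 102, 112, 121, 126, 134, 148, 153, 161, 175, 187, 197, 204, 211, 223]

Fragment lengths:
  0→7: 7 bp
  7→21: 14 bp
  21→31: 10 bp
  31→48: 17 bp
  48→56: 8 bp
  56→66: 10 bp
  66→86: 20 bp
  86→94: 8 bp
  94→102: 8 bp
  102→112: 10 bp
  112→121: 9 bp
  121→126: 5 bp
  126→134: 8 bp
  134→148: 14 bp
  148→153: 5 bp
  153→161: 8 bp
  161→175: 14 bp
  175→187: 12 bp
  187→197: 10 bp
  197→204: 7 bp
  204→211: 7 bp
  211→223: 12 bp
  223→0 (wrap): 232-223+0 = 9 bp

[5,5,7,7,7,8,8,8,8,8,9,9,10,10,10,10,12,12,14,14,14,17,20]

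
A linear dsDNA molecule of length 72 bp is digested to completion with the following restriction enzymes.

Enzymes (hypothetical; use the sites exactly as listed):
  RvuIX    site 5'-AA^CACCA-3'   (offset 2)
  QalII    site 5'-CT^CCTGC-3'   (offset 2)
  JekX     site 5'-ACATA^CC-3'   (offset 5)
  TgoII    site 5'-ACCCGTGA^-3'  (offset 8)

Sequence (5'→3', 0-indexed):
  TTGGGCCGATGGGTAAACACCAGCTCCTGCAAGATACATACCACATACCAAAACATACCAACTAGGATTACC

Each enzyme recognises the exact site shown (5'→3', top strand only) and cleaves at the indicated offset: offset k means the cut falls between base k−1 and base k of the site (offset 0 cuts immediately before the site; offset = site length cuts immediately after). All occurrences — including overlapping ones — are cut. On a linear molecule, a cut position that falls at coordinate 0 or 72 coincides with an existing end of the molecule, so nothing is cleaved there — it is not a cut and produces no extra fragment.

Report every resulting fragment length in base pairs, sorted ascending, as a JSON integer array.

[7,8,10,15,15,17]

Per-enzyme occurrences:
  RvuIX (AACACCA, off=2): starts [15] → cuts [17]
  QalII (CTCCTGC, off=2): starts [23] → cuts [25]
  JekX (ACATACC, off=5): starts [35, 42, 52] → cuts [40, 47, 57]
  TgoII (ACCCGTGA, off=8): no sites

All cut coordinates (distinct, sorted): [17, 25, 40, 47, 57]

Fragment lengths:
  [0,17): 17 bp
  [17,25): 8 bp
  [25,40): 15 bp
  [40,47): 7 bp
  [47,57): 10 bp
  [57,72): 15 bp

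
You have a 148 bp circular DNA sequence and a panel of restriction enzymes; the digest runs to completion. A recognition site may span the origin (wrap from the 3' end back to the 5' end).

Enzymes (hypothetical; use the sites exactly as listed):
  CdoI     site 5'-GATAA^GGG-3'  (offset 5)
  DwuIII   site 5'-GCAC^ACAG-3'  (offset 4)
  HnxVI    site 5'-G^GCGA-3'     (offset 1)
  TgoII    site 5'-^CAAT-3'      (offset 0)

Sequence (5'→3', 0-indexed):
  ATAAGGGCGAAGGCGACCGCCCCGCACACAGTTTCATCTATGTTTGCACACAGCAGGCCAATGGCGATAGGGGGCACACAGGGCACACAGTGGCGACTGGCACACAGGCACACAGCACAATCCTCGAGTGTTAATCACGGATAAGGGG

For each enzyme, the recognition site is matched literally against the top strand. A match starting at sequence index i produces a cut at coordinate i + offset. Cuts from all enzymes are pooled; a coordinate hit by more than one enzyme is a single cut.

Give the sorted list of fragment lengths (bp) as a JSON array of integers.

[2,5,6,6,6,8,8,9,9,11,14,15,22,27]

Per-enzyme occurrences:
  CdoI (GATAAGGG, off=5): starts [139, 147] → cuts [4, 144]
  DwuIII (GCACACAG, off=4): starts [23, 45, 73, 82, 99, 107] → cuts [27, 49, 77, 86, 103, 111]
  HnxVI (GGCGA, off=1): starts [5, 11, 62, 91] → cuts [6, 12, 63, 92]
  TgoII (CAAT, off=0): starts [58, 117] → cuts [58, 117]

Pooled cuts: [4, 6, 12, 27, 49, 58, 63, 77, 86, 92, 103, 111, 117, 144]

Fragment lengths:
  4→6: 2 bp
  6→12: 6 bp
  12→27: 15 bp
  27→49: 22 bp
  49→58: 9 bp
  58→63: 5 bp
  63→77: 14 bp
  77→86: 9 bp
  86→92: 6 bp
  92→103: 11 bp
  103→111: 8 bp
  111→117: 6 bp
  117→144: 27 bp
  144→4 (wrap): 148-144+4 = 8 bp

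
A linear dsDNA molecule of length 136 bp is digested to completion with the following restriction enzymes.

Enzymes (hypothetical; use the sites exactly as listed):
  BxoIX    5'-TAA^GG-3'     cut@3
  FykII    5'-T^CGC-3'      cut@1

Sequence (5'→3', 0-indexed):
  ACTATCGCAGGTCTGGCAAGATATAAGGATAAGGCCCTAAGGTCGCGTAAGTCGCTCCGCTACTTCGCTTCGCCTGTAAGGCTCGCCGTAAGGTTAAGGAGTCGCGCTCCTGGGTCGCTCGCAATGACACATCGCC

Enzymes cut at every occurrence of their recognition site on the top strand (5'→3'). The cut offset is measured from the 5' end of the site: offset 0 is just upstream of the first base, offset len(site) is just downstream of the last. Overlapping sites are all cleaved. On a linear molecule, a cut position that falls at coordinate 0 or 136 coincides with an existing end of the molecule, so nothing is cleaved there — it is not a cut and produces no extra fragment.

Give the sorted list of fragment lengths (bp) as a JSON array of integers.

Scan for sites:
  BxoIX (TAAGG, off=3): starts [23, 29, 37, 76, 88, 94] → cuts [26, 32, 40, 79, 91, 97]
  FykII (TCGC, off=1): starts [4, 42, 51, 64, 69, 82, 101, 114, 118, 131] → cuts [5, 43, 52, 65, 70, 83, 102, 115, 119, 132]

All cut coordinates (distinct, sorted): [5, 26, 32, 40, 43, 52, 65, 70, 79, 83, 91, 97, 102, 115, 119, 132]

Fragments:
  [0,5): 5 bp
  [5,26): 21 bp
  [26,32): 6 bp
  [32,40): 8 bp
  [40,43): 3 bp
  [43,52): 9 bp
  [52,65): 13 bp
  [65,70): 5 bp
  [70,79): 9 bp
  [79,83): 4 bp
  [83,91): 8 bp
  [91,97): 6 bp
  [97,102): 5 bp
  [102,115): 13 bp
  [115,119): 4 bp
  [119,132): 13 bp
  [132,136): 4 bp

[3,4,4,4,5,5,5,6,6,8,8,9,9,13,13,13,21]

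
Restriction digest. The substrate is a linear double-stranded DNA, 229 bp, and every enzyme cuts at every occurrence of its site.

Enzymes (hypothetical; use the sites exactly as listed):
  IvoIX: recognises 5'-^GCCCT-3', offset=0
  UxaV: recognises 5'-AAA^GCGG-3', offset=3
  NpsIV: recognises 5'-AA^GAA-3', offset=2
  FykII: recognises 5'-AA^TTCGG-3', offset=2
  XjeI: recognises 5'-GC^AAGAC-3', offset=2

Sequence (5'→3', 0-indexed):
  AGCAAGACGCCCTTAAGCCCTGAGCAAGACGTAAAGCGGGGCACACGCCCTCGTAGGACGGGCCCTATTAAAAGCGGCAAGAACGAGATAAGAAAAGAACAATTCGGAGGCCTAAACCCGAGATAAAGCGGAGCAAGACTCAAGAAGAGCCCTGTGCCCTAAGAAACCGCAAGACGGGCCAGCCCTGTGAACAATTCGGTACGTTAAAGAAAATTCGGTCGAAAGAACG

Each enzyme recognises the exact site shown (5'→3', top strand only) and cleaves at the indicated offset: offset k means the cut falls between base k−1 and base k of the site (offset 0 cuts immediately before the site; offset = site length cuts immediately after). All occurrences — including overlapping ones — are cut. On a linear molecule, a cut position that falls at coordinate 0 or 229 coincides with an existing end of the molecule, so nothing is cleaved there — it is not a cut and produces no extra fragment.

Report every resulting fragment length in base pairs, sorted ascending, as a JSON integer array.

Per-enzyme occurrences:
  IvoIX GCCCT/0: at [8, 16, 46, 61, 148, 155, 181] ⇒ [8, 16, 46, 61, 148, 155, 181]
  UxaV AAAGCGG/3: at [32, 70, 124] ⇒ [35, 73, 127]
  NpsIV AAGAA/2: at [78, 89, 94, 141, 160, 206, 222] ⇒ [80, 91, 96, 143, 162, 208, 224]
  FykII AATTCGG/2: at [100, 192, 211] ⇒ [102, 194, 213]
  XjeI GCAAGAC/2: at [1, 23, 132, 168] ⇒ [3, 25, 134, 170]

Pooled cuts: [3, 8, 16, 25, 35, 46, 61, 73, 80, 91, 96, 102, 127, 134, 143, 148, 155, 162, 170, 181, 194, 208, 213, 224]

Fragments:
  [0,3): 3 bp
  [3,8): 5 bp
  [8,16): 8 bp
  [16,25): 9 bp
  [25,35): 10 bp
  [35,46): 11 bp
  [46,61): 15 bp
  [61,73): 12 bp
  [73,80): 7 bp
  [80,91): 11 bp
  [91,96): 5 bp
  [96,102): 6 bp
  [102,127): 25 bp
  [127,134): 7 bp
  [134,143): 9 bp
  [143,148): 5 bp
  [148,155): 7 bp
  [155,162): 7 bp
  [162,170): 8 bp
  [170,181): 11 bp
  [181,194): 13 bp
  [194,208): 14 bp
  [208,213): 5 bp
  [213,224): 11 bp
  [224,229): 5 bp

[3,5,5,5,5,5,6,7,7,7,7,8,8,9,9,10,11,11,11,11,12,13,14,15,25]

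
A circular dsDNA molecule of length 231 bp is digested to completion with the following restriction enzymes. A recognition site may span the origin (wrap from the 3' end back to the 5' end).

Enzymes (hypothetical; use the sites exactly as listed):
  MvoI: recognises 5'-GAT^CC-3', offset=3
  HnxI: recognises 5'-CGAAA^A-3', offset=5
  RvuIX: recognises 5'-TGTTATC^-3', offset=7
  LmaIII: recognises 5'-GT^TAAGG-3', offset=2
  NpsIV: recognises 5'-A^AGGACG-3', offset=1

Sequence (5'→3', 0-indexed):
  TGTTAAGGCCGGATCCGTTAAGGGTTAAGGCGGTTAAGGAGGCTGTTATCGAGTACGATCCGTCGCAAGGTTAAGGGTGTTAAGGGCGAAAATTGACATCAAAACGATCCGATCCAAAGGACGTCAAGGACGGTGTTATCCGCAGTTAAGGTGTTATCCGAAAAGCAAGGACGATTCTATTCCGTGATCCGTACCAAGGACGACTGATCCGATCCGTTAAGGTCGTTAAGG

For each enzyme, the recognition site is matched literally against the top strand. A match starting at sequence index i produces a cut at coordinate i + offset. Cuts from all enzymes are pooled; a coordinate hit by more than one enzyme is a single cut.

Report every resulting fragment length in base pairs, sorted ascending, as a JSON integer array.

Per-enzyme occurrences:
  MvoI (GATCC, off=3): starts [11, 56, 105, 110, 185, 205, 210] → cuts [14, 59, 108, 113, 188, 208, 213]
  HnxI (CGAAAA, off=5): starts [86, 158] → cuts [91, 163]
  RvuIX (TGTTATC, off=7): starts [43, 133, 151] → cuts [50, 140, 158]
  LmaIII (GTTAAGG, off=2): starts [1, 16, 23, 32, 69, 78, 144, 215, 224] → cuts [3, 18, 25, 34, 71, 80, 146, 217, 226]
  NpsIV (AAGGACG, off=1): starts [116, 125, 166, 195] → cuts [117, 126, 167, 196]

All cut coordinates (distinct, sorted): [3, 14, 18, 25, 34, 50, 59, 71, 80, 91, 108, 113, 117, 126, 140, 146, 158, 163, 167, 188, 196, 208, 213, 217, 226]

Fragments:
  3→14: 11 bp
  14→18: 4 bp
  18→25: 7 bp
  25→34: 9 bp
  34→50: 16 bp
  50→59: 9 bp
  59→71: 12 bp
  71→80: 9 bp
  80→91: 11 bp
  91→108: 17 bp
  108→113: 5 bp
  113→117: 4 bp
  117→126: 9 bp
  126→140: 14 bp
  140→146: 6 bp
  146→158: 12 bp
  158→163: 5 bp
  163→167: 4 bp
  167→188: 21 bp
  188→196: 8 bp
  196→208: 12 bp
  208→213: 5 bp
  213→217: 4 bp
  217→226: 9 bp
  226→3 (wrap): 231-226+3 = 8 bp

[4,4,4,4,5,5,5,6,7,8,8,9,9,9,9,9,11,11,12,12,12,14,16,17,21]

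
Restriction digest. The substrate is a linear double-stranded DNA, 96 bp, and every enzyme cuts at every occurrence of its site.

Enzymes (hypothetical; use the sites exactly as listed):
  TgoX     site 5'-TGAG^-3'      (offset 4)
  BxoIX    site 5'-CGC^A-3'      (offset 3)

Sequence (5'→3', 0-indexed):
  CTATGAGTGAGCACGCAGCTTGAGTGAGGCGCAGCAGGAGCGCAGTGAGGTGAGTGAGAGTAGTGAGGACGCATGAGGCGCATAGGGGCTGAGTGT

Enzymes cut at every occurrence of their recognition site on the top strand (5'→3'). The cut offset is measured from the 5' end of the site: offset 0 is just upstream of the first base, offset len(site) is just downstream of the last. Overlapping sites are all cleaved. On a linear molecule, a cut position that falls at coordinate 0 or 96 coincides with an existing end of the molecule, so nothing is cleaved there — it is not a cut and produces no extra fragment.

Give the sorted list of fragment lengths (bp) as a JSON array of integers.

Site scan:
  TgoX TGAG/4: at [3, 7, 20, 24, 45, 50, 54, 63, 73, 89] ⇒ [7, 11, 24, 28, 49, 54, 58, 67, 77, 93]
  BxoIX CGCA/3: at [13, 29, 40, 69, 78] ⇒ [16, 32, 43, 72, 81]

All cut coordinates (distinct, sorted): [7, 11, 16, 24, 28, 32, 43, 49, 54, 58, 67, 72, 77, 81, 93]

Fragment lengths:
  [0,7): 7 bp
  [7,11): 4 bp
  [11,16): 5 bp
  [16,24): 8 bp
  [24,28): 4 bp
  [28,32): 4 bp
  [32,43): 11 bp
  [43,49): 6 bp
  [49,54): 5 bp
  [54,58): 4 bp
  [58,67): 9 bp
  [67,72): 5 bp
  [72,77): 5 bp
  [77,81): 4 bp
  [81,93): 12 bp
  [93,96): 3 bp

[3,4,4,4,4,4,5,5,5,5,6,7,8,9,11,12]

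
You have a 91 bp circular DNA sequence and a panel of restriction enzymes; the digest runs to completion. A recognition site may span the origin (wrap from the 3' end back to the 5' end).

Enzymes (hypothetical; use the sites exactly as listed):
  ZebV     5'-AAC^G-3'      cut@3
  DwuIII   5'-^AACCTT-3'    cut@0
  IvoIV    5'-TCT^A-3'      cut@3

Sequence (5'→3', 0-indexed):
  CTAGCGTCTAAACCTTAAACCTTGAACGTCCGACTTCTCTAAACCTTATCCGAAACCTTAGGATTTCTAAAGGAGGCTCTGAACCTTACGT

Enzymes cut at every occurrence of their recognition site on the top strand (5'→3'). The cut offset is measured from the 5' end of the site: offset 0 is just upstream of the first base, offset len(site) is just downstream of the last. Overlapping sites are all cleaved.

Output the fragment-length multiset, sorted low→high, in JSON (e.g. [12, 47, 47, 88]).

[1,1,7,7,10,12,12,13,13,15]

Per-enzyme occurrences:
  ZebV AACG/3: at [24] ⇒ [27]
  DwuIII AACCTT/0: at [10, 17, 41, 53, 81] ⇒ [10, 17, 41, 53, 81]
  IvoIV TCTA/3: at [6, 37, 65, 90] ⇒ [2, 9, 40, 68]

Pooled cuts: [2, 9, 10, 17, 27, 40, 41, 53, 68, 81]

Fragments:
  2→9: 7 bp
  9→10: 1 bp
  10→17: 7 bp
  17→27: 10 bp
  27→40: 13 bp
  40→41: 1 bp
  41→53: 12 bp
  53→68: 15 bp
  68→81: 13 bp
  81→2 (wrap): 91-81+2 = 12 bp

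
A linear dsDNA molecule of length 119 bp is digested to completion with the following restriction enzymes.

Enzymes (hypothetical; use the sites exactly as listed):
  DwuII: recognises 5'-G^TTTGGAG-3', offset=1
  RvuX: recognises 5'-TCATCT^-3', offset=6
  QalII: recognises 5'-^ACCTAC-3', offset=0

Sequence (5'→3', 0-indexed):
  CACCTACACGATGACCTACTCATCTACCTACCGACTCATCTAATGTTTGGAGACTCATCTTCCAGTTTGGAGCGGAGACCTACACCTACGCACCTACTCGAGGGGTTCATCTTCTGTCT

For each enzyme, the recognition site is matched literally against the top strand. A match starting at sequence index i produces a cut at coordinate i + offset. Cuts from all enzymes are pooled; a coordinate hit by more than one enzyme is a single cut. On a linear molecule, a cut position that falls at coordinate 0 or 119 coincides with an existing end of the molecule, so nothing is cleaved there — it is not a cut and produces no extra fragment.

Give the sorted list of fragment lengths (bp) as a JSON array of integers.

[1,4,5,6,7,8,12,12,12,15,16,21]

Scan for sites:
  DwuII (GTTTGGAG, off=1): starts [44, 64] → cuts [45, 65]
  RvuX (TCATCT, off=6): starts [19, 35, 54, 106] → cuts [25, 41, 60, 112]
  QalII (ACCTAC, off=0): starts [1, 13, 25, 77, 83, 91] → cuts [1, 13, 25, 77, 83, 91]

All cut coordinates (distinct, sorted): [1, 13, 25, 41, 45, 60, 65, 77, 83, 91, 112]

Fragments:
  [0,1): 1 bp
  [1,13): 12 bp
  [13,25): 12 bp
  [25,41): 16 bp
  [41,45): 4 bp
  [45,60): 15 bp
  [60,65): 5 bp
  [65,77): 12 bp
  [77,83): 6 bp
  [83,91): 8 bp
  [91,112): 21 bp
  [112,119): 7 bp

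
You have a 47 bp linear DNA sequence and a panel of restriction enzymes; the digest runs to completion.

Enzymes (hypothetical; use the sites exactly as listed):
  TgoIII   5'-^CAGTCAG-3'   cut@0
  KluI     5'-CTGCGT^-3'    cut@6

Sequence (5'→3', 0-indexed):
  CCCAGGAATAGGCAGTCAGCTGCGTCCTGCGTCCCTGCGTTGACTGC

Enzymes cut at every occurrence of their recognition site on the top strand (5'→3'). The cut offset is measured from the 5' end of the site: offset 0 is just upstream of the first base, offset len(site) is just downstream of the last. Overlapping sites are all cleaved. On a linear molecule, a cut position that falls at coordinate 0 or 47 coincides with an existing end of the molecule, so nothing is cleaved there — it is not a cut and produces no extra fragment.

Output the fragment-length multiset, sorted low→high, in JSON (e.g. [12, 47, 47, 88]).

[7,7,8,12,13]

Site scan:
  TgoIII (CAGTCAG, off=0): starts [12] → cuts [12]
  KluI (CTGCGT, off=6): starts [19, 26, 34] → cuts [25, 32, 40]

All cut coordinates (distinct, sorted): [12, 25, 32, 40]

Fragment lengths:
  [0,12): 12 bp
  [12,25): 13 bp
  [25,32): 7 bp
  [32,40): 8 bp
  [40,47): 7 bp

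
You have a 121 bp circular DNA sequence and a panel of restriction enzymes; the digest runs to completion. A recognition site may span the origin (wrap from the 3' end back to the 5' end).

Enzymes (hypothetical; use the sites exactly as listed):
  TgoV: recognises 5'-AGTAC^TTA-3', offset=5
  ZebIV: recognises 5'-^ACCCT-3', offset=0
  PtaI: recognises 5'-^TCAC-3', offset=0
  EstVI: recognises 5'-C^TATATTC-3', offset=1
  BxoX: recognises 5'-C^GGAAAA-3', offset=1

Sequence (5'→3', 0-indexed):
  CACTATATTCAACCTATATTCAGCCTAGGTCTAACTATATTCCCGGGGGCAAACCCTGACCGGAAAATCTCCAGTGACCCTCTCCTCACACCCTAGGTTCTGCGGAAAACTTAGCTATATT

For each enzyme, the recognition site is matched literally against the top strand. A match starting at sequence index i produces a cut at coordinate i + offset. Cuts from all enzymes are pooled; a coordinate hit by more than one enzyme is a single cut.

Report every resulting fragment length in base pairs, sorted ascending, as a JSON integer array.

[4,4,5,9,9,11,12,14,15,17,21]

Site scan:
  TgoV (AGTACTTA, off=5): no sites
  ZebIV ACCCT/0: at [52, 76, 89] ⇒ [52, 76, 89]
  PtaI TCAC/0: at [85, 120] ⇒ [85, 120]
  EstVI CTATATTC/1: at [2, 13, 34, 114] ⇒ [3, 14, 35, 115]
  BxoX CGGAAAA/1: at [60, 102] ⇒ [61, 103]

Pooled cuts: [3, 14, 35, 52, 61, 76, 85, 89, 103, 115, 120]

Fragments:
  3→14: 11 bp
  14→35: 21 bp
  35→52: 17 bp
  52→61: 9 bp
  61→76: 15 bp
  76→85: 9 bp
  85→89: 4 bp
  89→103: 14 bp
  103→115: 12 bp
  115→120: 5 bp
  120→3 (wrap): 121-120+3 = 4 bp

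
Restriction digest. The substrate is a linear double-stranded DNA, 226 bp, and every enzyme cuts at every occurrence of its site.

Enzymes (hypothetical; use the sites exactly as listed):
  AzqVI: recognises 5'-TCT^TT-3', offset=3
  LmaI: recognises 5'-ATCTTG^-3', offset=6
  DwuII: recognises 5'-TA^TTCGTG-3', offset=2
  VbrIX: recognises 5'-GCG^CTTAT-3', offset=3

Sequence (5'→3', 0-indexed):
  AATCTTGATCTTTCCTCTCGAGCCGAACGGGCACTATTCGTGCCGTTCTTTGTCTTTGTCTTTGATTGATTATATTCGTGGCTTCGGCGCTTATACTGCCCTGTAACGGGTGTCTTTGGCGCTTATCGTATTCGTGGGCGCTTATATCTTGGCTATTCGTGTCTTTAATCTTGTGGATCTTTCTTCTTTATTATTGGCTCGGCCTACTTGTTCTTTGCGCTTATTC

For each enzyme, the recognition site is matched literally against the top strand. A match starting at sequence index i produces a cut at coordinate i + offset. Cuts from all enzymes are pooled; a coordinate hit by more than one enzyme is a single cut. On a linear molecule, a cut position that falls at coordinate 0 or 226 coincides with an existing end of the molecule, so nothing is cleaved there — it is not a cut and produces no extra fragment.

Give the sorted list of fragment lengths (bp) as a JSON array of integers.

Scan for sites:
  AzqVI (TCTTT, off=3): starts [8, 46, 52, 58, 112, 161, 177, 184, 211] → cuts [11, 49, 55, 61, 115, 164, 180, 187, 214]
  LmaI (ATCTTG, off=6): starts [1, 145, 167] → cuts [7, 151, 173]
  DwuII (TATTCGTG, off=2): starts [34, 72, 128, 153] → cuts [36, 74, 130, 155]
  VbrIX (GCGCTTAT, off=3): starts [86, 118, 137, 216] → cuts [89, 121, 140, 219]

Pooled cuts: [7, 11, 36, 49, 55, 61, 74, 89, 115, 121, 130, 140, 151, 155, 164, 173, 180, 187, 214, 219]

Fragments:
  [0,7): 7 bp
  [7,11): 4 bp
  [11,36): 25 bp
  [36,49): 13 bp
  [49,55): 6 bp
  [55,61): 6 bp
  [61,74): 13 bp
  [74,89): 15 bp
  [89,115): 26 bp
  [115,121): 6 bp
  [121,130): 9 bp
  [130,140): 10 bp
  [140,151): 11 bp
  [151,155): 4 bp
  [155,164): 9 bp
  [164,173): 9 bp
  [173,180): 7 bp
  [180,187): 7 bp
  [187,214): 27 bp
  [214,219): 5 bp
  [219,226): 7 bp

[4,4,5,6,6,6,7,7,7,7,9,9,9,10,11,13,13,15,25,26,27]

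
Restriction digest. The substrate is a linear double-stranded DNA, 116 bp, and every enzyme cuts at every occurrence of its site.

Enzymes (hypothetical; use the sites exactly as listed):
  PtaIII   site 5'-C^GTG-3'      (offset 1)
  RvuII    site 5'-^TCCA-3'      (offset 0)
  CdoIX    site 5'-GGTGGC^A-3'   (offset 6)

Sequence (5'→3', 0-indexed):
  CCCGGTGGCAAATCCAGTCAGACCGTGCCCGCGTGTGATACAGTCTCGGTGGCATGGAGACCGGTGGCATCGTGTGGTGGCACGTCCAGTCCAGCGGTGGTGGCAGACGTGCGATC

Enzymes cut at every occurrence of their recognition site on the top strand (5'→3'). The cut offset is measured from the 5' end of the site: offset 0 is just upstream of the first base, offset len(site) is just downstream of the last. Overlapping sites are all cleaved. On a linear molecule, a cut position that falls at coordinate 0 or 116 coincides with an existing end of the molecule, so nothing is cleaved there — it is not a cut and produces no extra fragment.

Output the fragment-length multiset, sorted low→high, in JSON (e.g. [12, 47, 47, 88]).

Scan for sites:
  PtaIII CGTG/1: at [23, 31, 70, 107] ⇒ [24, 32, 71, 108]
  RvuII TCCA/0: at [12, 84, 89] ⇒ [12, 84, 89]
  CdoIX GGTGGCA/6: at [3, 47, 62, 75, 98] ⇒ [9, 53, 68, 81, 104]

All cut coordinates (distinct, sorted): [9, 12, 24, 32, 53, 68, 71, 81, 84, 89, 104, 108]

Fragment lengths:
  [0,9): 9 bp
  [9,12): 3 bp
  [12,24): 12 bp
  [24,32): 8 bp
  [32,53): 21 bp
  [53,68): 15 bp
  [68,71): 3 bp
  [71,81): 10 bp
  [81,84): 3 bp
  [84,89): 5 bp
  [89,104): 15 bp
  [104,108): 4 bp
  [108,116): 8 bp

[3,3,3,4,5,8,8,9,10,12,15,15,21]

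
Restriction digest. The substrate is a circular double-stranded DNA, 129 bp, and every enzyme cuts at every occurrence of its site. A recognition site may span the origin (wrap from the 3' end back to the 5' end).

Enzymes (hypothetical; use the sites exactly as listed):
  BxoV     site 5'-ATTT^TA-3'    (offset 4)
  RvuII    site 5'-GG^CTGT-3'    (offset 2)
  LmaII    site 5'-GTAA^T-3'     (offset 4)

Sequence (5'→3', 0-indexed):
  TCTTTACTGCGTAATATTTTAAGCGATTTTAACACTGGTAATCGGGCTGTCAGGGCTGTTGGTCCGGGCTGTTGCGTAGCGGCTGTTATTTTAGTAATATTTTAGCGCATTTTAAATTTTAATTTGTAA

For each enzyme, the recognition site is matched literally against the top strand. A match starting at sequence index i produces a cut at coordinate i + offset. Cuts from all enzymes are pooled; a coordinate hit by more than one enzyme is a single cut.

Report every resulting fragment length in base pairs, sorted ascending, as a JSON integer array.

Site scan:
  BxoV (ATTTTA, off=4): starts [15, 25, 87, 98, 108, 115] → cuts [19, 29, 91, 102, 112, 119]
  RvuII (GGCTGT, off=2): starts [44, 53, 66, 80] → cuts [46, 55, 68, 82]
  LmaII (GTAAT, off=4): starts [10, 37, 93, 125] → cuts [0, 14, 41, 97]

Pooled cuts: [0, 14, 19, 29, 41, 46, 55, 68, 82, 91, 97, 102, 112, 119]

Fragment lengths:
  0→14: 14 bp
  14→19: 5 bp
  19→29: 10 bp
  29→41: 12 bp
  41→46: 5 bp
  46→55: 9 bp
  55→68: 13 bp
  68→82: 14 bp
  82→91: 9 bp
  91→97: 6 bp
  97→102: 5 bp
  102→112: 10 bp
  112→119: 7 bp
  119→0 (wrap): 129-119+0 = 10 bp

[5,5,5,6,7,9,9,10,10,10,12,13,14,14]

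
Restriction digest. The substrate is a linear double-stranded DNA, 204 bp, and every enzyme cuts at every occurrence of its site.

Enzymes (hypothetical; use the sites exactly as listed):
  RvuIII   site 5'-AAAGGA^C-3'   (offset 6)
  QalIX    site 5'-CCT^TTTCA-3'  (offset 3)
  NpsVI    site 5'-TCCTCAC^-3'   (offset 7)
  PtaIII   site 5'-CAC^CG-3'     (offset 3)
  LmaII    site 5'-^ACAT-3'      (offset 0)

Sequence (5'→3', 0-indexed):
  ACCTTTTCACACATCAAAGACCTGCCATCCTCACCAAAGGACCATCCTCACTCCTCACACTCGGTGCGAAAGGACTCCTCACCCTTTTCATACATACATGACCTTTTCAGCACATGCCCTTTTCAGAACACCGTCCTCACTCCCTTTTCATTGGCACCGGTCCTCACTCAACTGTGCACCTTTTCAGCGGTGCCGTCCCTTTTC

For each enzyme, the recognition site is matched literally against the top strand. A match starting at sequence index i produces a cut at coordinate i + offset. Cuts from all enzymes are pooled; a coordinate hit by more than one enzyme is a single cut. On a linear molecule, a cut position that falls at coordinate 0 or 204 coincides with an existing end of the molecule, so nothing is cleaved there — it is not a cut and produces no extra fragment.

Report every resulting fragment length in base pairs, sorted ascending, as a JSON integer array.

Site scan:
  RvuIII (AAAGGAC, off=6): starts [35, 68] → cuts [41, 74]
  QalIX (CCTTTTCA, off=3): starts [1, 82, 101, 117, 142, 178] → cuts [4, 85, 104, 120, 145, 181]
  NpsVI (TCCTCAC, off=7): starts [27, 44, 51, 75, 133, 160] → cuts [34, 51, 58, 82, 140, 167]
  PtaIII (CACCG, off=3): starts [128, 154] → cuts [131, 157]
  LmaII (ACAT, off=0): starts [10, 91, 95, 111] → cuts [10, 91, 95, 111]

All cut coordinates (distinct, sorted): [4, 10, 34, 41, 51, 58, 74, 82, 85, 91, 95, 104, 111, 120, 131, 140, 145, 157, 167, 181]

Fragment lengths:
  [0,4): 4 bp
  [4,10): 6 bp
  [10,34): 24 bp
  [34,41): 7 bp
  [41,51): 10 bp
  [51,58): 7 bp
  [58,74): 16 bp
  [74,82): 8 bp
  [82,85): 3 bp
  [85,91): 6 bp
  [91,95): 4 bp
  [95,104): 9 bp
  [104,111): 7 bp
  [111,120): 9 bp
  [120,131): 11 bp
  [131,140): 9 bp
  [140,145): 5 bp
  [145,157): 12 bp
  [157,167): 10 bp
  [167,181): 14 bp
  [181,204): 23 bp

[3,4,4,5,6,6,7,7,7,8,9,9,9,10,10,11,12,14,16,23,24]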